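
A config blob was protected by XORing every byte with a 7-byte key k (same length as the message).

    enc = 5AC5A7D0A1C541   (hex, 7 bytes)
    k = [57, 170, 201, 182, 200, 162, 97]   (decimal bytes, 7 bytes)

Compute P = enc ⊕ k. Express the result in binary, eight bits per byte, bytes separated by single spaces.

01100011 01101111 01101110 01100110 01101001 01100111 00100000

01011010 ^ 00111001 = 01100011
11000101 ^ 10101010 = 01101111
10100111 ^ 11001001 = 01101110
11010000 ^ 10110110 = 01100110
10100001 ^ 11001000 = 01101001
11000101 ^ 10100010 = 01100111
01000001 ^ 01100001 = 00100000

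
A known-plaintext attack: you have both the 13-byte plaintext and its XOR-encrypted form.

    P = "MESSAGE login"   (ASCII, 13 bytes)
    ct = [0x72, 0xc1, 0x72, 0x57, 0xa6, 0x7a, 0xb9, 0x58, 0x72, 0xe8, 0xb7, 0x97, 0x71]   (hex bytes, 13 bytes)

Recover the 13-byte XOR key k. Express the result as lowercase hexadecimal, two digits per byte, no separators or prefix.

Since ct = P ⊕ k, XORing both sides with P gives k = P ⊕ ct.
byte 0: 01001101 ^ 01110010 = 00111111
byte 1: 01000101 ^ 11000001 = 10000100
byte 2: 01010011 ^ 01110010 = 00100001
byte 3: 01010011 ^ 01010111 = 00000100
byte 4: 01000001 ^ 10100110 = 11100111
byte 5: 01000111 ^ 01111010 = 00111101
byte 6: 01000101 ^ 10111001 = 11111100
byte 7: 00100000 ^ 01011000 = 01111000
byte 8: 01101100 ^ 01110010 = 00011110
byte 9: 01101111 ^ 11101000 = 10000111
byte 10: 01100111 ^ 10110111 = 11010000
byte 11: 01101001 ^ 10010111 = 11111110
byte 12: 01101110 ^ 01110001 = 00011111

3f842104e73dfc781e87d0fe1f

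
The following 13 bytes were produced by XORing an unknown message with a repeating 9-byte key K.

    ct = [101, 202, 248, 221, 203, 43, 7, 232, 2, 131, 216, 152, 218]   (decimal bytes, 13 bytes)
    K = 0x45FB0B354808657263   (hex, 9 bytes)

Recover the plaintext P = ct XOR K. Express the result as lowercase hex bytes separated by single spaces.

20 31 f3 e8 83 23 62 9a 61 c6 23 93 ef

The 9-byte key repeats, so the effective keystream is 45 fb 0b 35 48 08 65 72 63 45 fb 0b 35.
byte 0: 65 ⊕ 45 = 20
byte 1: ca ⊕ fb = 31
byte 2: f8 ⊕ 0b = f3
byte 3: dd ⊕ 35 = e8
byte 4: cb ⊕ 48 = 83
byte 5: 2b ⊕ 08 = 23
byte 6: 07 ⊕ 65 = 62
byte 7: e8 ⊕ 72 = 9a
byte 8: 02 ⊕ 63 = 61
byte 9: 83 ⊕ 45 = c6
byte 10: d8 ⊕ fb = 23
byte 11: 98 ⊕ 0b = 93
byte 12: da ⊕ 35 = ef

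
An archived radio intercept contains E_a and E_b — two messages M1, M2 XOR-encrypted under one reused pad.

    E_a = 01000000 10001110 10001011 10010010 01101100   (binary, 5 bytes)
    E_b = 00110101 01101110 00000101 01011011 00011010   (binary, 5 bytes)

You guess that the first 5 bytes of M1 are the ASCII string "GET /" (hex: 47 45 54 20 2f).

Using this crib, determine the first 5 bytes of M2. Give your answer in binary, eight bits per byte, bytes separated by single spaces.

00110010 10100101 11011010 11101001 01011001

First, E_a ⊕ E_b = (M1 ⊕ K) ⊕ (M2 ⊕ K) = M1 ⊕ M2, so the key drops out. Then M2 = (M1 ⊕ M2) ⊕ M1 over the first 5 bytes.
byte 0: (40 xor 35) xor 47 = 75 xor 47 = 32
byte 1: (8e xor 6e) xor 45 = e0 xor 45 = a5
byte 2: (8b xor 05) xor 54 = 8e xor 54 = da
byte 3: (92 xor 5b) xor 20 = c9 xor 20 = e9
byte 4: (6c xor 1a) xor 2f = 76 xor 2f = 59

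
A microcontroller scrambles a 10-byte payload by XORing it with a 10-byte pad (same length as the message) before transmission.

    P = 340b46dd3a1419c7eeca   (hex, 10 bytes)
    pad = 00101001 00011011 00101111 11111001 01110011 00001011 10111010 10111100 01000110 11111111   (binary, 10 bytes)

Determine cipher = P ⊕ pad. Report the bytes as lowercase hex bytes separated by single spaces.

1d 10 69 24 49 1f a3 7b a8 35

34 ^ 29 = 1d
0b ^ 1b = 10
46 ^ 2f = 69
dd ^ f9 = 24
3a ^ 73 = 49
14 ^ 0b = 1f
19 ^ ba = a3
c7 ^ bc = 7b
ee ^ 46 = a8
ca ^ ff = 35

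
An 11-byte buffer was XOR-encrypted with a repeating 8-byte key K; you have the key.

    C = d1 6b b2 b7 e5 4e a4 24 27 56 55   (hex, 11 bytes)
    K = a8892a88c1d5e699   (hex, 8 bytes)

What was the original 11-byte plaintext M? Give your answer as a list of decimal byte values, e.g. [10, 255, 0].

[121, 226, 152, 63, 36, 155, 66, 189, 143, 223, 127]

The 8-byte key repeats, so the effective keystream is a8 89 2a 88 c1 d5 e6 99 a8 89 2a.
byte 0: d1 ^ a8 = 79
byte 1: 6b ^ 89 = e2
byte 2: b2 ^ 2a = 98
byte 3: b7 ^ 88 = 3f
byte 4: e5 ^ c1 = 24
byte 5: 4e ^ d5 = 9b
byte 6: a4 ^ e6 = 42
byte 7: 24 ^ 99 = bd
byte 8: 27 ^ a8 = 8f
byte 9: 56 ^ 89 = df
byte 10: 55 ^ 2a = 7f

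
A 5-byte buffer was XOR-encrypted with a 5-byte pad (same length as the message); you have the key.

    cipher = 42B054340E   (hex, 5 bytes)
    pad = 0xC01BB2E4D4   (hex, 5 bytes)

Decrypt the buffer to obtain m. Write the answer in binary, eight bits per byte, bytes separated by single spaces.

10000010 10101011 11100110 11010000 11011010

42 ⊕ c0 = 82
b0 ⊕ 1b = ab
54 ⊕ b2 = e6
34 ⊕ e4 = d0
0e ⊕ d4 = da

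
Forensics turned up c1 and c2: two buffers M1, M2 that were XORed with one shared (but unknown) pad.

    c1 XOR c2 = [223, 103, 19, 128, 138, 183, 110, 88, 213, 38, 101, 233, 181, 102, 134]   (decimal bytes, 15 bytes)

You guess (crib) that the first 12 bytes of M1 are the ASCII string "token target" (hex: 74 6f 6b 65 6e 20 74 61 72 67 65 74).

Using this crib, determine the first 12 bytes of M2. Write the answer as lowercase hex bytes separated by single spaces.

ab 08 78 e5 e4 97 1a 39 a7 41 00 9d

Since c1 ⊕ c2 = M1 ⊕ M2, XORing with the guessed M1 bytes yields the corresponding M2 bytes: M2 = (c1 ⊕ c2) ⊕ M1.
byte 0: df xor 74 = ab
byte 1: 67 xor 6f = 08
byte 2: 13 xor 6b = 78
byte 3: 80 xor 65 = e5
byte 4: 8a xor 6e = e4
byte 5: b7 xor 20 = 97
byte 6: 6e xor 74 = 1a
byte 7: 58 xor 61 = 39
byte 8: d5 xor 72 = a7
byte 9: 26 xor 67 = 41
byte 10: 65 xor 65 = 00
byte 11: e9 xor 74 = 9d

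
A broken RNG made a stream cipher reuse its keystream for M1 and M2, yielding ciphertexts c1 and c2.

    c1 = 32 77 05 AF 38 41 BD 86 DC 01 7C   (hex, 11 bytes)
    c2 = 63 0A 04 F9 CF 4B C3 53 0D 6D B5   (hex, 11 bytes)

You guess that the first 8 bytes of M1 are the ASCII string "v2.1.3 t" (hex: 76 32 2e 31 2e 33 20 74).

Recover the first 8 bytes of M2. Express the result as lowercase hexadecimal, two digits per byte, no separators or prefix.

274f2f67d9395ea1

First, c1 ⊕ c2 = (M1 ⊕ K) ⊕ (M2 ⊕ K) = M1 ⊕ M2, so the key drops out. Then M2 = (M1 ⊕ M2) ⊕ M1 over the first 8 bytes.
byte 0: (32 XOR 63) XOR 76 = 51 XOR 76 = 27
byte 1: (77 XOR 0a) XOR 32 = 7d XOR 32 = 4f
byte 2: (05 XOR 04) XOR 2e = 01 XOR 2e = 2f
byte 3: (af XOR f9) XOR 31 = 56 XOR 31 = 67
byte 4: (38 XOR cf) XOR 2e = f7 XOR 2e = d9
byte 5: (41 XOR 4b) XOR 33 = 0a XOR 33 = 39
byte 6: (bd XOR c3) XOR 20 = 7e XOR 20 = 5e
byte 7: (86 XOR 53) XOR 74 = d5 XOR 74 = a1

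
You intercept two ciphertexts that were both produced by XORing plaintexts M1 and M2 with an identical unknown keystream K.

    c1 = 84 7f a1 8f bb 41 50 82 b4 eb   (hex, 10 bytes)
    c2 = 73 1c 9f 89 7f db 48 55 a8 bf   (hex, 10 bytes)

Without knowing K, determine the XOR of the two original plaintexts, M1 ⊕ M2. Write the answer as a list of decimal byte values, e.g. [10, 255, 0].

[247, 99, 62, 6, 196, 154, 24, 215, 28, 84]

c1 ⊕ c2 = (M1 ⊕ K) ⊕ (M2 ⊕ K) = M1 ⊕ M2 — the shared key cancels under XOR.
84 ^ 73 = f7
7f ^ 1c = 63
a1 ^ 9f = 3e
8f ^ 89 = 06
bb ^ 7f = c4
41 ^ db = 9a
50 ^ 48 = 18
82 ^ 55 = d7
b4 ^ a8 = 1c
eb ^ bf = 54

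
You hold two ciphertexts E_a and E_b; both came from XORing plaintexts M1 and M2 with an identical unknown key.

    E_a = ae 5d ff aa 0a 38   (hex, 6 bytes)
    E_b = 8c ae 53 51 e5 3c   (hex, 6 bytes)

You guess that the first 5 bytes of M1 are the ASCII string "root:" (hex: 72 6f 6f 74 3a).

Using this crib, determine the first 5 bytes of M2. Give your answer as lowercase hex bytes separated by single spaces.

50 9c c3 8f d5

First, E_a ⊕ E_b = (M1 ⊕ K) ⊕ (M2 ⊕ K) = M1 ⊕ M2, so the key drops out. Then M2 = (M1 ⊕ M2) ⊕ M1 over the first 5 bytes.
byte 0: (ae ⊕ 8c) ⊕ 72 = 22 ⊕ 72 = 50
byte 1: (5d ⊕ ae) ⊕ 6f = f3 ⊕ 6f = 9c
byte 2: (ff ⊕ 53) ⊕ 6f = ac ⊕ 6f = c3
byte 3: (aa ⊕ 51) ⊕ 74 = fb ⊕ 74 = 8f
byte 4: (0a ⊕ e5) ⊕ 3a = ef ⊕ 3a = d5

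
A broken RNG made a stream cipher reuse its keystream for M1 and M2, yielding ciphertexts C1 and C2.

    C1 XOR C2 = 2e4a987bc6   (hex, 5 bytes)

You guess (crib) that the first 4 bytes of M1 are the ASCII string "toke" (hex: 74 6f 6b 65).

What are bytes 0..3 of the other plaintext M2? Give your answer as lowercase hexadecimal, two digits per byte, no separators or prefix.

Since C1 ⊕ C2 = M1 ⊕ M2, XORing with the guessed M1 bytes yields the corresponding M2 bytes: M2 = (C1 ⊕ C2) ⊕ M1.
byte 0: 2e XOR 74 = 5a
byte 1: 4a XOR 6f = 25
byte 2: 98 XOR 6b = f3
byte 3: 7b XOR 65 = 1e

5a25f31e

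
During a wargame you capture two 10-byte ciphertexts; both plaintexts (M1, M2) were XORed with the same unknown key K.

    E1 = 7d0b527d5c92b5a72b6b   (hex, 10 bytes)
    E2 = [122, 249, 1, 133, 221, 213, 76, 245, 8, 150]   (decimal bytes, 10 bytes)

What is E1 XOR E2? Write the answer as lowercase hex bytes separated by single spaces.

E1 ⊕ E2 = (M1 ⊕ K) ⊕ (M2 ⊕ K) = M1 ⊕ M2 — the shared key cancels under XOR.
125 ^ 122 =   7
 11 ^ 249 = 242
 82 ^   1 =  83
125 ^ 133 = 248
 92 ^ 221 = 129
146 ^ 213 =  71
181 ^  76 = 249
167 ^ 245 =  82
 43 ^   8 =  35
107 ^ 150 = 253

07 f2 53 f8 81 47 f9 52 23 fd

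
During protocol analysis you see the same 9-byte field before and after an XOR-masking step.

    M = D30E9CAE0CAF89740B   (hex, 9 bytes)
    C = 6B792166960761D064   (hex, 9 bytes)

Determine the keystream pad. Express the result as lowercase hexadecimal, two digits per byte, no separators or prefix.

b877bdc89aa8e8a46f

Since C = M ⊕ pad, XORing both sides with M gives pad = M ⊕ C.
d3 XOR 6b = b8
0e XOR 79 = 77
9c XOR 21 = bd
ae XOR 66 = c8
0c XOR 96 = 9a
af XOR 07 = a8
89 XOR 61 = e8
74 XOR d0 = a4
0b XOR 64 = 6f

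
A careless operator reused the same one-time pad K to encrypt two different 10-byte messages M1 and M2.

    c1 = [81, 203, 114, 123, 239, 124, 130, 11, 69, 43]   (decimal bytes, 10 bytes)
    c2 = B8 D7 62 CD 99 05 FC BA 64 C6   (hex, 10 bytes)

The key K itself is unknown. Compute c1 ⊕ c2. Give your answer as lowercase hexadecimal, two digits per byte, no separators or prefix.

c1 ⊕ c2 = (M1 ⊕ K) ⊕ (M2 ⊕ K) = M1 ⊕ M2 — the shared key cancels under XOR.
51 ⊕ b8 = e9
cb ⊕ d7 = 1c
72 ⊕ 62 = 10
7b ⊕ cd = b6
ef ⊕ 99 = 76
7c ⊕ 05 = 79
82 ⊕ fc = 7e
0b ⊕ ba = b1
45 ⊕ 64 = 21
2b ⊕ c6 = ed

e91c10b676797eb121ed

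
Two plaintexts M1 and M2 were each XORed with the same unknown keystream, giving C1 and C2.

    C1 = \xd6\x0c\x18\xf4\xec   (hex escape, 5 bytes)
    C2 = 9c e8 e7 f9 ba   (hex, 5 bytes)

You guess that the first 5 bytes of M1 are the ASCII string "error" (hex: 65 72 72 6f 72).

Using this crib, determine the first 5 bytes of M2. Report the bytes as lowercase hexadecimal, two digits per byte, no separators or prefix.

2f968d6224

First, C1 ⊕ C2 = (M1 ⊕ K) ⊕ (M2 ⊕ K) = M1 ⊕ M2, so the key drops out. Then M2 = (M1 ⊕ M2) ⊕ M1 over the first 5 bytes.
byte 0: (d6 ⊕ 9c) ⊕ 65 = 4a ⊕ 65 = 2f
byte 1: (0c ⊕ e8) ⊕ 72 = e4 ⊕ 72 = 96
byte 2: (18 ⊕ e7) ⊕ 72 = ff ⊕ 72 = 8d
byte 3: (f4 ⊕ f9) ⊕ 6f = 0d ⊕ 6f = 62
byte 4: (ec ⊕ ba) ⊕ 72 = 56 ⊕ 72 = 24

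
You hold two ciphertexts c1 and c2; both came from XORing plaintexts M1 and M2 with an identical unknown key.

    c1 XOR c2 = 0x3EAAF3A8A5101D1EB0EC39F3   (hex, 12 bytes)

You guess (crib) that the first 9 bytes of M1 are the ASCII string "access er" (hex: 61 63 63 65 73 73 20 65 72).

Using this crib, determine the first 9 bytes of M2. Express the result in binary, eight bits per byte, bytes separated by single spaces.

01011111 11001001 10010000 11001101 11010110 01100011 00111101 01111011 11000010

Since c1 ⊕ c2 = M1 ⊕ M2, XORing with the guessed M1 bytes yields the corresponding M2 bytes: M2 = (c1 ⊕ c2) ⊕ M1.
3e ^ 61 = 5f
aa ^ 63 = c9
f3 ^ 63 = 90
a8 ^ 65 = cd
a5 ^ 73 = d6
10 ^ 73 = 63
1d ^ 20 = 3d
1e ^ 65 = 7b
b0 ^ 72 = c2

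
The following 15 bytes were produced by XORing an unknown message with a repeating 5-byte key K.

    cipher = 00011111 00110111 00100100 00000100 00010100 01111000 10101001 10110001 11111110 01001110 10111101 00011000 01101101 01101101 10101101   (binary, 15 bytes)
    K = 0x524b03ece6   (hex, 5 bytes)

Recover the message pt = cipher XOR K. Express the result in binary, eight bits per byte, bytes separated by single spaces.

The 5-byte key repeats, so the effective keystream is 52 4b 03 ec e6 52 4b 03 ec e6 52 4b 03 ec e6.
byte 0: 1f ⊕ 52 = 4d
byte 1: 37 ⊕ 4b = 7c
byte 2: 24 ⊕ 03 = 27
byte 3: 04 ⊕ ec = e8
byte 4: 14 ⊕ e6 = f2
byte 5: 78 ⊕ 52 = 2a
byte 6: a9 ⊕ 4b = e2
byte 7: b1 ⊕ 03 = b2
byte 8: fe ⊕ ec = 12
byte 9: 4e ⊕ e6 = a8
byte 10: bd ⊕ 52 = ef
byte 11: 18 ⊕ 4b = 53
byte 12: 6d ⊕ 03 = 6e
byte 13: 6d ⊕ ec = 81
byte 14: ad ⊕ e6 = 4b

01001101 01111100 00100111 11101000 11110010 00101010 11100010 10110010 00010010 10101000 11101111 01010011 01101110 10000001 01001011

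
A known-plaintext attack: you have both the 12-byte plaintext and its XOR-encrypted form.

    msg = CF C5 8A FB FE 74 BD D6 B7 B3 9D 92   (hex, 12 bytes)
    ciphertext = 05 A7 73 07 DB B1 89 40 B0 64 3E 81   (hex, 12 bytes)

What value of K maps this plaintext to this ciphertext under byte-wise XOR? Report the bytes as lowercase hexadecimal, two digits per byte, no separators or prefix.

ca62f9fc25c5349607d7a313

Since ciphertext = msg ⊕ K, XORing both sides with msg gives K = msg ⊕ ciphertext.
cf xor 05 = ca
c5 xor a7 = 62
8a xor 73 = f9
fb xor 07 = fc
fe xor db = 25
74 xor b1 = c5
bd xor 89 = 34
d6 xor 40 = 96
b7 xor b0 = 07
b3 xor 64 = d7
9d xor 3e = a3
92 xor 81 = 13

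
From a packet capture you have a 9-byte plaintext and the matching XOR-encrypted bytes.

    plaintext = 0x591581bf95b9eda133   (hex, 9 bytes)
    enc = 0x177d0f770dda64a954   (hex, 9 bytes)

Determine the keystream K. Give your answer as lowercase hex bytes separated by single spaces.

Since enc = plaintext ⊕ K, XORing both sides with plaintext gives K = plaintext ⊕ enc.
byte 0: 59 ^ 17 = 4e
byte 1: 15 ^ 7d = 68
byte 2: 81 ^ 0f = 8e
byte 3: bf ^ 77 = c8
byte 4: 95 ^ 0d = 98
byte 5: b9 ^ da = 63
byte 6: ed ^ 64 = 89
byte 7: a1 ^ a9 = 08
byte 8: 33 ^ 54 = 67

4e 68 8e c8 98 63 89 08 67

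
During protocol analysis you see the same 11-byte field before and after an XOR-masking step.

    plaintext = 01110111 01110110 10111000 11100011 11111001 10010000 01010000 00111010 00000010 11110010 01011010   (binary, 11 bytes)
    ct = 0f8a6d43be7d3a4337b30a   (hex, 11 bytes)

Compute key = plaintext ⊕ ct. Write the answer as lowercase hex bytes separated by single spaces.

78 fc d5 a0 47 ed 6a 79 35 41 50

Since ct = plaintext ⊕ key, XORing both sides with plaintext gives key = plaintext ⊕ ct.
77 ^ 0f = 78
76 ^ 8a = fc
b8 ^ 6d = d5
e3 ^ 43 = a0
f9 ^ be = 47
90 ^ 7d = ed
50 ^ 3a = 6a
3a ^ 43 = 79
02 ^ 37 = 35
f2 ^ b3 = 41
5a ^ 0a = 50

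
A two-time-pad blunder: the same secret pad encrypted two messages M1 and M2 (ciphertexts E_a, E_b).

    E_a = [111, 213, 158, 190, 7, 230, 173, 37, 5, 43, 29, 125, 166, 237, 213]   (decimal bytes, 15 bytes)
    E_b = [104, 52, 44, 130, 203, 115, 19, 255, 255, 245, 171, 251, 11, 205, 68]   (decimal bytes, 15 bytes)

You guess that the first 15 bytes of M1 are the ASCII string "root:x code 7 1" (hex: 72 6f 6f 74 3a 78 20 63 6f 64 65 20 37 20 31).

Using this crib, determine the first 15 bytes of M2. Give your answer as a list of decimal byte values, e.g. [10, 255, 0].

First, E_a ⊕ E_b = (M1 ⊕ K) ⊕ (M2 ⊕ K) = M1 ⊕ M2, so the key drops out. Then M2 = (M1 ⊕ M2) ⊕ M1 over the first 15 bytes.
byte 0: (6f ^ 68) ^ 72 = 07 ^ 72 = 75
byte 1: (d5 ^ 34) ^ 6f = e1 ^ 6f = 8e
byte 2: (9e ^ 2c) ^ 6f = b2 ^ 6f = dd
byte 3: (be ^ 82) ^ 74 = 3c ^ 74 = 48
byte 4: (07 ^ cb) ^ 3a = cc ^ 3a = f6
byte 5: (e6 ^ 73) ^ 78 = 95 ^ 78 = ed
byte 6: (ad ^ 13) ^ 20 = be ^ 20 = 9e
byte 7: (25 ^ ff) ^ 63 = da ^ 63 = b9
byte 8: (05 ^ ff) ^ 6f = fa ^ 6f = 95
byte 9: (2b ^ f5) ^ 64 = de ^ 64 = ba
byte 10: (1d ^ ab) ^ 65 = b6 ^ 65 = d3
byte 11: (7d ^ fb) ^ 20 = 86 ^ 20 = a6
byte 12: (a6 ^ 0b) ^ 37 = ad ^ 37 = 9a
byte 13: (ed ^ cd) ^ 20 = 20 ^ 20 = 00
byte 14: (d5 ^ 44) ^ 31 = 91 ^ 31 = a0

[117, 142, 221, 72, 246, 237, 158, 185, 149, 186, 211, 166, 154, 0, 160]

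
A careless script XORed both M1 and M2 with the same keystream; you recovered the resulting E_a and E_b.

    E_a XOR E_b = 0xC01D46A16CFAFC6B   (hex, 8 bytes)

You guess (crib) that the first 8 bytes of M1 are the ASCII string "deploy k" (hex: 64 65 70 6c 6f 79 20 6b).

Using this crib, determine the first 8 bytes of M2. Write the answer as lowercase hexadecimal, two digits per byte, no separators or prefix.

a47836cd0383dc00

Since E_a ⊕ E_b = M1 ⊕ M2, XORing with the guessed M1 bytes yields the corresponding M2 bytes: M2 = (E_a ⊕ E_b) ⊕ M1.
byte 0: 192 ⊕ 100 = 164
byte 1:  29 ⊕ 101 = 120
byte 2:  70 ⊕ 112 =  54
byte 3: 161 ⊕ 108 = 205
byte 4: 108 ⊕ 111 =   3
byte 5: 250 ⊕ 121 = 131
byte 6: 252 ⊕  32 = 220
byte 7: 107 ⊕ 107 =   0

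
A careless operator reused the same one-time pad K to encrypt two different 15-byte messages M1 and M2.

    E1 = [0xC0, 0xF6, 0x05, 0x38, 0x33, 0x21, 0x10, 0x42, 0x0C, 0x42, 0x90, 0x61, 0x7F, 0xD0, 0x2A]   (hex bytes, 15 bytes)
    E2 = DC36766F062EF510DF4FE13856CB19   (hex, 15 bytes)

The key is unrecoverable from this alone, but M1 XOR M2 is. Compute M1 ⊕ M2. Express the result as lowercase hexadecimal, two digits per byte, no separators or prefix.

E1 ⊕ E2 = (M1 ⊕ K) ⊕ (M2 ⊕ K) = M1 ⊕ M2 — the shared key cancels under XOR.
c0 ^ dc = 1c
f6 ^ 36 = c0
05 ^ 76 = 73
38 ^ 6f = 57
33 ^ 06 = 35
21 ^ 2e = 0f
10 ^ f5 = e5
42 ^ 10 = 52
0c ^ df = d3
42 ^ 4f = 0d
90 ^ e1 = 71
61 ^ 38 = 59
7f ^ 56 = 29
d0 ^ cb = 1b
2a ^ 19 = 33

1cc07357350fe552d30d7159291b33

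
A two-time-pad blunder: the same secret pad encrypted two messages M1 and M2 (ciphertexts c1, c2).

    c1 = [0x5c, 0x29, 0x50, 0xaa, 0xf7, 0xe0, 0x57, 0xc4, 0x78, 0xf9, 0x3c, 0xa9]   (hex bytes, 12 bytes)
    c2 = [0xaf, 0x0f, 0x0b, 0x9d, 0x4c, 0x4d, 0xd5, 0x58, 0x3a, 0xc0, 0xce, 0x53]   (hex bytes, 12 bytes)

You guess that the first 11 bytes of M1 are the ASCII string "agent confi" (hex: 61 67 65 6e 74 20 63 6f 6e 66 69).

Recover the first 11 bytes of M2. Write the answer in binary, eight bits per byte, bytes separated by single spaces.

10010010 01000001 00111110 01011001 11001111 10001101 11100001 11110011 00101100 01011111 10011011

First, c1 ⊕ c2 = (M1 ⊕ K) ⊕ (M2 ⊕ K) = M1 ⊕ M2, so the key drops out. Then M2 = (M1 ⊕ M2) ⊕ M1 over the first 11 bytes.
byte 0: (5c ^ af) ^ 61 = f3 ^ 61 = 92
byte 1: (29 ^ 0f) ^ 67 = 26 ^ 67 = 41
byte 2: (50 ^ 0b) ^ 65 = 5b ^ 65 = 3e
byte 3: (aa ^ 9d) ^ 6e = 37 ^ 6e = 59
byte 4: (f7 ^ 4c) ^ 74 = bb ^ 74 = cf
byte 5: (e0 ^ 4d) ^ 20 = ad ^ 20 = 8d
byte 6: (57 ^ d5) ^ 63 = 82 ^ 63 = e1
byte 7: (c4 ^ 58) ^ 6f = 9c ^ 6f = f3
byte 8: (78 ^ 3a) ^ 6e = 42 ^ 6e = 2c
byte 9: (f9 ^ c0) ^ 66 = 39 ^ 66 = 5f
byte 10: (3c ^ ce) ^ 69 = f2 ^ 69 = 9b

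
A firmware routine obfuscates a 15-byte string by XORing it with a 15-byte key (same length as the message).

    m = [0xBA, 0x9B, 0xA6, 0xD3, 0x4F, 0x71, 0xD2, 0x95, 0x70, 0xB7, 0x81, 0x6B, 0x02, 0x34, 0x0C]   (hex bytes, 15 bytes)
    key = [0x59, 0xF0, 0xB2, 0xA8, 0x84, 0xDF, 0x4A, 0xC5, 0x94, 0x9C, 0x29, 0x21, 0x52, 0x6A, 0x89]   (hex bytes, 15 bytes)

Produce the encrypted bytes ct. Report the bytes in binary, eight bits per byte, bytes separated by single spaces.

XOR is its own inverse, so applying the key byte-wise gives the result directly.
ba xor 59 = e3
9b xor f0 = 6b
a6 xor b2 = 14
d3 xor a8 = 7b
4f xor 84 = cb
71 xor df = ae
d2 xor 4a = 98
95 xor c5 = 50
70 xor 94 = e4
b7 xor 9c = 2b
81 xor 29 = a8
6b xor 21 = 4a
02 xor 52 = 50
34 xor 6a = 5e
0c xor 89 = 85

11100011 01101011 00010100 01111011 11001011 10101110 10011000 01010000 11100100 00101011 10101000 01001010 01010000 01011110 10000101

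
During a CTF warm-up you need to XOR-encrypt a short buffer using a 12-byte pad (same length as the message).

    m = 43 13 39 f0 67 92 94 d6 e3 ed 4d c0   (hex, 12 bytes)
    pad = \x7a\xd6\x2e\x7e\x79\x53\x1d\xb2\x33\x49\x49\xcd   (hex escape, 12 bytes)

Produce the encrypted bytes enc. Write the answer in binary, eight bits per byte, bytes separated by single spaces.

00111001 11000101 00010111 10001110 00011110 11000001 10001001 01100100 11010000 10100100 00000100 00001101

byte 0:  67 xor 122 =  57
byte 1:  19 xor 214 = 197
byte 2:  57 xor  46 =  23
byte 3: 240 xor 126 = 142
byte 4: 103 xor 121 =  30
byte 5: 146 xor  83 = 193
byte 6: 148 xor  29 = 137
byte 7: 214 xor 178 = 100
byte 8: 227 xor  51 = 208
byte 9: 237 xor  73 = 164
byte 10:  77 xor  73 =   4
byte 11: 192 xor 205 =  13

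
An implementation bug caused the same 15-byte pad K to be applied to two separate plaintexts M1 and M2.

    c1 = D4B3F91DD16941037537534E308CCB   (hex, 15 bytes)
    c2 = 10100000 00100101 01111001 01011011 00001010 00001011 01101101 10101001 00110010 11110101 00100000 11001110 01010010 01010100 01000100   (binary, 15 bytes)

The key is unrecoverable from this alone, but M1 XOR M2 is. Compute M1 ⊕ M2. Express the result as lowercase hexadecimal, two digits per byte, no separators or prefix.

74968046db622caa47c2738062d88f

c1 ⊕ c2 = (M1 ⊕ K) ⊕ (M2 ⊕ K) = M1 ⊕ M2 — the shared key cancels under XOR.
11010100 XOR 10100000 = 01110100
10110011 XOR 00100101 = 10010110
11111001 XOR 01111001 = 10000000
00011101 XOR 01011011 = 01000110
11010001 XOR 00001010 = 11011011
01101001 XOR 00001011 = 01100010
01000001 XOR 01101101 = 00101100
00000011 XOR 10101001 = 10101010
01110101 XOR 00110010 = 01000111
00110111 XOR 11110101 = 11000010
01010011 XOR 00100000 = 01110011
01001110 XOR 11001110 = 10000000
00110000 XOR 01010010 = 01100010
10001100 XOR 01010100 = 11011000
11001011 XOR 01000100 = 10001111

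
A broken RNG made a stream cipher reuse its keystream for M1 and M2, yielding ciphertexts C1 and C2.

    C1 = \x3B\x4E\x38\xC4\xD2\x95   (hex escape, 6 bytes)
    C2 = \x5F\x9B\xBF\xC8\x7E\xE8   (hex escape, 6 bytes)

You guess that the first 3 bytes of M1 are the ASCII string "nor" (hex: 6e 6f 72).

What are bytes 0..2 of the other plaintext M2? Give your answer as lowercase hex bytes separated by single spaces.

0a ba f5

First, C1 ⊕ C2 = (M1 ⊕ K) ⊕ (M2 ⊕ K) = M1 ⊕ M2, so the key drops out. Then M2 = (M1 ⊕ M2) ⊕ M1 over the first 3 bytes.
byte 0: (3b xor 5f) xor 6e = 64 xor 6e = 0a
byte 1: (4e xor 9b) xor 6f = d5 xor 6f = ba
byte 2: (38 xor bf) xor 72 = 87 xor 72 = f5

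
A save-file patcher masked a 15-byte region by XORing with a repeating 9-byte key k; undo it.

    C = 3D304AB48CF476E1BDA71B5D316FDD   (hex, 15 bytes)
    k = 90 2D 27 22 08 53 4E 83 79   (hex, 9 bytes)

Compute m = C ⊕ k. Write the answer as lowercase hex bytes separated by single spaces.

The 9-byte key repeats, so the effective keystream is 90 2d 27 22 08 53 4e 83 79 90 2d 27 22 08 53.
byte 0: 00111101 ^ 10010000 = 10101101
byte 1: 00110000 ^ 00101101 = 00011101
byte 2: 01001010 ^ 00100111 = 01101101
byte 3: 10110100 ^ 00100010 = 10010110
byte 4: 10001100 ^ 00001000 = 10000100
byte 5: 11110100 ^ 01010011 = 10100111
byte 6: 01110110 ^ 01001110 = 00111000
byte 7: 11100001 ^ 10000011 = 01100010
byte 8: 10111101 ^ 01111001 = 11000100
byte 9: 10100111 ^ 10010000 = 00110111
byte 10: 00011011 ^ 00101101 = 00110110
byte 11: 01011101 ^ 00100111 = 01111010
byte 12: 00110001 ^ 00100010 = 00010011
byte 13: 01101111 ^ 00001000 = 01100111
byte 14: 11011101 ^ 01010011 = 10001110

ad 1d 6d 96 84 a7 38 62 c4 37 36 7a 13 67 8e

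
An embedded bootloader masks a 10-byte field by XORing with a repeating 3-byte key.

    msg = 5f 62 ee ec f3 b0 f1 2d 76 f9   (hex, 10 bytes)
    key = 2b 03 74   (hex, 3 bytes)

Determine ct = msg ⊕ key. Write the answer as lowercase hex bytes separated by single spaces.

The 3-byte key repeats, so the effective keystream is 2b 03 74 2b 03 74 2b 03 74 2b.
byte 0: 5f ⊕ 2b = 74
byte 1: 62 ⊕ 03 = 61
byte 2: ee ⊕ 74 = 9a
byte 3: ec ⊕ 2b = c7
byte 4: f3 ⊕ 03 = f0
byte 5: b0 ⊕ 74 = c4
byte 6: f1 ⊕ 2b = da
byte 7: 2d ⊕ 03 = 2e
byte 8: 76 ⊕ 74 = 02
byte 9: f9 ⊕ 2b = d2

74 61 9a c7 f0 c4 da 2e 02 d2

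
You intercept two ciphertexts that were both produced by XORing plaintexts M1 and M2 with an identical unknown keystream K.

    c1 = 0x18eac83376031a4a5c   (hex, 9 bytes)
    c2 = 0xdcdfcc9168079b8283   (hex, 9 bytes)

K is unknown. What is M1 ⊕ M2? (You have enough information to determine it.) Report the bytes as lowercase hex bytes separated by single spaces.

c1 ⊕ c2 = (M1 ⊕ K) ⊕ (M2 ⊕ K) = M1 ⊕ M2 — the shared key cancels under XOR.
18 ^ dc = c4
ea ^ df = 35
c8 ^ cc = 04
33 ^ 91 = a2
76 ^ 68 = 1e
03 ^ 07 = 04
1a ^ 9b = 81
4a ^ 82 = c8
5c ^ 83 = df

c4 35 04 a2 1e 04 81 c8 df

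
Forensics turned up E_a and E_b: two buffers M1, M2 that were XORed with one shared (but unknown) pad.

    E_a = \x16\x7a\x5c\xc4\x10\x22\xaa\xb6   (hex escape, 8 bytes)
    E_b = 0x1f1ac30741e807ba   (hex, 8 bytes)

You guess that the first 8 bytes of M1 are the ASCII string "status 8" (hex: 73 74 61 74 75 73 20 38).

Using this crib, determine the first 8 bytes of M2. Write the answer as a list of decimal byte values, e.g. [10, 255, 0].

First, E_a ⊕ E_b = (M1 ⊕ K) ⊕ (M2 ⊕ K) = M1 ⊕ M2, so the key drops out. Then M2 = (M1 ⊕ M2) ⊕ M1 over the first 8 bytes.
byte 0: (16 xor 1f) xor 73 = 09 xor 73 = 7a
byte 1: (7a xor 1a) xor 74 = 60 xor 74 = 14
byte 2: (5c xor c3) xor 61 = 9f xor 61 = fe
byte 3: (c4 xor 07) xor 74 = c3 xor 74 = b7
byte 4: (10 xor 41) xor 75 = 51 xor 75 = 24
byte 5: (22 xor e8) xor 73 = ca xor 73 = b9
byte 6: (aa xor 07) xor 20 = ad xor 20 = 8d
byte 7: (b6 xor ba) xor 38 = 0c xor 38 = 34

[122, 20, 254, 183, 36, 185, 141, 52]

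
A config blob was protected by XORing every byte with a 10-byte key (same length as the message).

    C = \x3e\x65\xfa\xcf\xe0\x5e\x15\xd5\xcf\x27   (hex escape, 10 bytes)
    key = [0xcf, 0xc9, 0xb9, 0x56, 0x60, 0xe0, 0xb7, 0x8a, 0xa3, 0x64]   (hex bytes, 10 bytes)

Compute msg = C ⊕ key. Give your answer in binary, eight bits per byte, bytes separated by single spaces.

XOR is its own inverse, so applying the key byte-wise gives the result directly.
byte 0: 3e xor cf = f1
byte 1: 65 xor c9 = ac
byte 2: fa xor b9 = 43
byte 3: cf xor 56 = 99
byte 4: e0 xor 60 = 80
byte 5: 5e xor e0 = be
byte 6: 15 xor b7 = a2
byte 7: d5 xor 8a = 5f
byte 8: cf xor a3 = 6c
byte 9: 27 xor 64 = 43

11110001 10101100 01000011 10011001 10000000 10111110 10100010 01011111 01101100 01000011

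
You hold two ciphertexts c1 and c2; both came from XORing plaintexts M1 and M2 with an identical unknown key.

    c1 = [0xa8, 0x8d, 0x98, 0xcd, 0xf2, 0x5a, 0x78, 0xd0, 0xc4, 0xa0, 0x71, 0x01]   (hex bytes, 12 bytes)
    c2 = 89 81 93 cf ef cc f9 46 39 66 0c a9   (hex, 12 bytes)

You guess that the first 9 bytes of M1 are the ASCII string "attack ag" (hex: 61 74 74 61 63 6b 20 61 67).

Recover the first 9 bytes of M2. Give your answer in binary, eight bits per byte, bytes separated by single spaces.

First, c1 ⊕ c2 = (M1 ⊕ K) ⊕ (M2 ⊕ K) = M1 ⊕ M2, so the key drops out. Then M2 = (M1 ⊕ M2) ⊕ M1 over the first 9 bytes.
byte 0: (a8 XOR 89) XOR 61 = 21 XOR 61 = 40
byte 1: (8d XOR 81) XOR 74 = 0c XOR 74 = 78
byte 2: (98 XOR 93) XOR 74 = 0b XOR 74 = 7f
byte 3: (cd XOR cf) XOR 61 = 02 XOR 61 = 63
byte 4: (f2 XOR ef) XOR 63 = 1d XOR 63 = 7e
byte 5: (5a XOR cc) XOR 6b = 96 XOR 6b = fd
byte 6: (78 XOR f9) XOR 20 = 81 XOR 20 = a1
byte 7: (d0 XOR 46) XOR 61 = 96 XOR 61 = f7
byte 8: (c4 XOR 39) XOR 67 = fd XOR 67 = 9a

01000000 01111000 01111111 01100011 01111110 11111101 10100001 11110111 10011010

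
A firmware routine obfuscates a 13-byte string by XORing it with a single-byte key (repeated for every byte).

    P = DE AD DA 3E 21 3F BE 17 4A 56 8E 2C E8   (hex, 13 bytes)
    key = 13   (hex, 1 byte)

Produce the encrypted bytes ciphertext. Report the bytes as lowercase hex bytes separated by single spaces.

cd be c9 2d 32 2c ad 04 59 45 9d 3f fb

The 1-byte key repeats, so the effective keystream is 13 13 13 13 13 13 13 13 13 13 13 13 13.
byte 0: 11011110 ⊕ 00010011 = 11001101
byte 1: 10101101 ⊕ 00010011 = 10111110
byte 2: 11011010 ⊕ 00010011 = 11001001
byte 3: 00111110 ⊕ 00010011 = 00101101
byte 4: 00100001 ⊕ 00010011 = 00110010
byte 5: 00111111 ⊕ 00010011 = 00101100
byte 6: 10111110 ⊕ 00010011 = 10101101
byte 7: 00010111 ⊕ 00010011 = 00000100
byte 8: 01001010 ⊕ 00010011 = 01011001
byte 9: 01010110 ⊕ 00010011 = 01000101
byte 10: 10001110 ⊕ 00010011 = 10011101
byte 11: 00101100 ⊕ 00010011 = 00111111
byte 12: 11101000 ⊕ 00010011 = 11111011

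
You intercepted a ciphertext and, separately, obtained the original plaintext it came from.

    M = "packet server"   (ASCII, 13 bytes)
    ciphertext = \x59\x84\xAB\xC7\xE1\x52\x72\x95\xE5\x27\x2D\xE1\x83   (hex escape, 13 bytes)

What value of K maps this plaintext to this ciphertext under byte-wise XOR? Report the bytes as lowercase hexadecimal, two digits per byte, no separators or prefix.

Since ciphertext = M ⊕ K, XORing both sides with M gives K = M ⊕ ciphertext.
01110000 XOR 01011001 = 00101001
01100001 XOR 10000100 = 11100101
01100011 XOR 10101011 = 11001000
01101011 XOR 11000111 = 10101100
01100101 XOR 11100001 = 10000100
01110100 XOR 01010010 = 00100110
00100000 XOR 01110010 = 01010010
01110011 XOR 10010101 = 11100110
01100101 XOR 11100101 = 10000000
01110010 XOR 00100111 = 01010101
01110110 XOR 00101101 = 01011011
01100101 XOR 11100001 = 10000100
01110010 XOR 10000011 = 11110001

29e5c8ac842652e680555b84f1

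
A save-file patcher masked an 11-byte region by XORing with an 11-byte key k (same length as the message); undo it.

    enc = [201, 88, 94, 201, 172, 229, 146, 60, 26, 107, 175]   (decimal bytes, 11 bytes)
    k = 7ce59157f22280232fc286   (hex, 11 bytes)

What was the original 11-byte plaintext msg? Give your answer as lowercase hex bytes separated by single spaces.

b5 bd cf 9e 5e c7 12 1f 35 a9 29

XOR is its own inverse, so applying the key byte-wise gives the result directly.
byte 0: c9 ^ 7c = b5
byte 1: 58 ^ e5 = bd
byte 2: 5e ^ 91 = cf
byte 3: c9 ^ 57 = 9e
byte 4: ac ^ f2 = 5e
byte 5: e5 ^ 22 = c7
byte 6: 92 ^ 80 = 12
byte 7: 3c ^ 23 = 1f
byte 8: 1a ^ 2f = 35
byte 9: 6b ^ c2 = a9
byte 10: af ^ 86 = 29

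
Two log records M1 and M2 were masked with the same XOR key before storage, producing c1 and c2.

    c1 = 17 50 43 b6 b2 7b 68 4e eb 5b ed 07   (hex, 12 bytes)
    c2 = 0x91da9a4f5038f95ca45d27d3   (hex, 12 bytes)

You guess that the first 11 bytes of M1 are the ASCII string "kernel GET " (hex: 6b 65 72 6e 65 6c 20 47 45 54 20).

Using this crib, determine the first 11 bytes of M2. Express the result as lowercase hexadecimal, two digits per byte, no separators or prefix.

edefab97872fb1550a52ea

First, c1 ⊕ c2 = (M1 ⊕ K) ⊕ (M2 ⊕ K) = M1 ⊕ M2, so the key drops out. Then M2 = (M1 ⊕ M2) ⊕ M1 over the first 11 bytes.
byte 0: (17 xor 91) xor 6b = 86 xor 6b = ed
byte 1: (50 xor da) xor 65 = 8a xor 65 = ef
byte 2: (43 xor 9a) xor 72 = d9 xor 72 = ab
byte 3: (b6 xor 4f) xor 6e = f9 xor 6e = 97
byte 4: (b2 xor 50) xor 65 = e2 xor 65 = 87
byte 5: (7b xor 38) xor 6c = 43 xor 6c = 2f
byte 6: (68 xor f9) xor 20 = 91 xor 20 = b1
byte 7: (4e xor 5c) xor 47 = 12 xor 47 = 55
byte 8: (eb xor a4) xor 45 = 4f xor 45 = 0a
byte 9: (5b xor 5d) xor 54 = 06 xor 54 = 52
byte 10: (ed xor 27) xor 20 = ca xor 20 = ea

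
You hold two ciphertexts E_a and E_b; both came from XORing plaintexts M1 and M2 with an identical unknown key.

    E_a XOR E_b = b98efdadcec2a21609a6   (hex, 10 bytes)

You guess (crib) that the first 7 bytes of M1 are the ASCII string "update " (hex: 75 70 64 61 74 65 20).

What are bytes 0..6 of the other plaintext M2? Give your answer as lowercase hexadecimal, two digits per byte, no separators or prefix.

Since E_a ⊕ E_b = M1 ⊕ M2, XORing with the guessed M1 bytes yields the corresponding M2 bytes: M2 = (E_a ⊕ E_b) ⊕ M1.
b9 ⊕ 75 = cc
8e ⊕ 70 = fe
fd ⊕ 64 = 99
ad ⊕ 61 = cc
ce ⊕ 74 = ba
c2 ⊕ 65 = a7
a2 ⊕ 20 = 82

ccfe99ccbaa782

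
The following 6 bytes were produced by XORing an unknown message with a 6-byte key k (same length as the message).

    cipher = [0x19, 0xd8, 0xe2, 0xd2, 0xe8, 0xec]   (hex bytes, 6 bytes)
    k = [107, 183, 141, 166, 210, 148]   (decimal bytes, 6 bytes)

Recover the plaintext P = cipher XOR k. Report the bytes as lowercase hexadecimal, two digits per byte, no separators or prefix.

19 ⊕ 6b = 72
d8 ⊕ b7 = 6f
e2 ⊕ 8d = 6f
d2 ⊕ a6 = 74
e8 ⊕ d2 = 3a
ec ⊕ 94 = 78

726f6f743a78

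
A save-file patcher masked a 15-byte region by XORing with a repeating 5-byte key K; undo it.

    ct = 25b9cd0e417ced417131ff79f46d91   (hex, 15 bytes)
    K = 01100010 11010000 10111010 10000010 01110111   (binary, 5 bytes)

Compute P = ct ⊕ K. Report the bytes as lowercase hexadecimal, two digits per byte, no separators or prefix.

4769778c361e3dfbf3469da94eefe6

The 5-byte key repeats, so the effective keystream is 62 d0 ba 82 77 62 d0 ba 82 77 62 d0 ba 82 77.
byte 0: 00100101 ^ 01100010 = 01000111
byte 1: 10111001 ^ 11010000 = 01101001
byte 2: 11001101 ^ 10111010 = 01110111
byte 3: 00001110 ^ 10000010 = 10001100
byte 4: 01000001 ^ 01110111 = 00110110
byte 5: 01111100 ^ 01100010 = 00011110
byte 6: 11101101 ^ 11010000 = 00111101
byte 7: 01000001 ^ 10111010 = 11111011
byte 8: 01110001 ^ 10000010 = 11110011
byte 9: 00110001 ^ 01110111 = 01000110
byte 10: 11111111 ^ 01100010 = 10011101
byte 11: 01111001 ^ 11010000 = 10101001
byte 12: 11110100 ^ 10111010 = 01001110
byte 13: 01101101 ^ 10000010 = 11101111
byte 14: 10010001 ^ 01110111 = 11100110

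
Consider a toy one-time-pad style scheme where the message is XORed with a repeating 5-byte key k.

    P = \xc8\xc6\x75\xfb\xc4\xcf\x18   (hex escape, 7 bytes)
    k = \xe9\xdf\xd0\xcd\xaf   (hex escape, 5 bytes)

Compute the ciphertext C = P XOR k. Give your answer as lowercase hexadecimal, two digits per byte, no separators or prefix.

The 5-byte key repeats, so the effective keystream is e9 df d0 cd af e9 df.
byte 0: c8 XOR e9 = 21
byte 1: c6 XOR df = 19
byte 2: 75 XOR d0 = a5
byte 3: fb XOR cd = 36
byte 4: c4 XOR af = 6b
byte 5: cf XOR e9 = 26
byte 6: 18 XOR df = c7

2119a5366b26c7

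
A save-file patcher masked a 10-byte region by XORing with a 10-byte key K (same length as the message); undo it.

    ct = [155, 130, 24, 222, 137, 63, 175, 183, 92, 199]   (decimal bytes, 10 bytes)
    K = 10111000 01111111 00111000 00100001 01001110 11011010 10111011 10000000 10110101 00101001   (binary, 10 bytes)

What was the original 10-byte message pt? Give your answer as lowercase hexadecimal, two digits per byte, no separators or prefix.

23fd20ffc7e51437e9ee

10011011 XOR 10111000 = 00100011
10000010 XOR 01111111 = 11111101
00011000 XOR 00111000 = 00100000
11011110 XOR 00100001 = 11111111
10001001 XOR 01001110 = 11000111
00111111 XOR 11011010 = 11100101
10101111 XOR 10111011 = 00010100
10110111 XOR 10000000 = 00110111
01011100 XOR 10110101 = 11101001
11000111 XOR 00101001 = 11101110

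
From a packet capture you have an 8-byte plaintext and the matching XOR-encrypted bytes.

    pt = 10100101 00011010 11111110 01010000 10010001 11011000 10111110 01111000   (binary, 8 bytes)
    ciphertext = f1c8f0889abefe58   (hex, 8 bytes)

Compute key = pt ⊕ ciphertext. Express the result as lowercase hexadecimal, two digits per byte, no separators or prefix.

Since ciphertext = pt ⊕ key, XORing both sides with pt gives key = pt ⊕ ciphertext.
byte 0: a5 ^ f1 = 54
byte 1: 1a ^ c8 = d2
byte 2: fe ^ f0 = 0e
byte 3: 50 ^ 88 = d8
byte 4: 91 ^ 9a = 0b
byte 5: d8 ^ be = 66
byte 6: be ^ fe = 40
byte 7: 78 ^ 58 = 20

54d20ed80b664020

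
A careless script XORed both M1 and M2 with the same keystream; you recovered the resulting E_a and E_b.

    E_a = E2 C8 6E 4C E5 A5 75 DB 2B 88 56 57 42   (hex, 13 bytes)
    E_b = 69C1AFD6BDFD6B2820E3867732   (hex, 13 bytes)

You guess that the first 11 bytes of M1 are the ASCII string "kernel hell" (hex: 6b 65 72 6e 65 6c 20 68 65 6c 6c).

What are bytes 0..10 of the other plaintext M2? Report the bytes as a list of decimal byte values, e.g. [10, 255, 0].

[224, 108, 179, 244, 61, 52, 62, 155, 110, 7, 188]

First, E_a ⊕ E_b = (M1 ⊕ K) ⊕ (M2 ⊕ K) = M1 ⊕ M2, so the key drops out. Then M2 = (M1 ⊕ M2) ⊕ M1 over the first 11 bytes.
byte 0: (e2 ⊕ 69) ⊕ 6b = 8b ⊕ 6b = e0
byte 1: (c8 ⊕ c1) ⊕ 65 = 09 ⊕ 65 = 6c
byte 2: (6e ⊕ af) ⊕ 72 = c1 ⊕ 72 = b3
byte 3: (4c ⊕ d6) ⊕ 6e = 9a ⊕ 6e = f4
byte 4: (e5 ⊕ bd) ⊕ 65 = 58 ⊕ 65 = 3d
byte 5: (a5 ⊕ fd) ⊕ 6c = 58 ⊕ 6c = 34
byte 6: (75 ⊕ 6b) ⊕ 20 = 1e ⊕ 20 = 3e
byte 7: (db ⊕ 28) ⊕ 68 = f3 ⊕ 68 = 9b
byte 8: (2b ⊕ 20) ⊕ 65 = 0b ⊕ 65 = 6e
byte 9: (88 ⊕ e3) ⊕ 6c = 6b ⊕ 6c = 07
byte 10: (56 ⊕ 86) ⊕ 6c = d0 ⊕ 6c = bc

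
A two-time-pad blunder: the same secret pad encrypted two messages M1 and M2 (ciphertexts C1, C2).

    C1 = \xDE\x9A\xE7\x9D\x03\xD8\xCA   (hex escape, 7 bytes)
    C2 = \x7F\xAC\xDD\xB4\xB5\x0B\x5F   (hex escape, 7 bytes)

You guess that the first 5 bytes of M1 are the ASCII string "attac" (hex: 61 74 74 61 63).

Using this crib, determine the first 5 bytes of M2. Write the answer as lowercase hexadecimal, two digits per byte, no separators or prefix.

First, C1 ⊕ C2 = (M1 ⊕ K) ⊕ (M2 ⊕ K) = M1 ⊕ M2, so the key drops out. Then M2 = (M1 ⊕ M2) ⊕ M1 over the first 5 bytes.
byte 0: (de XOR 7f) XOR 61 = a1 XOR 61 = c0
byte 1: (9a XOR ac) XOR 74 = 36 XOR 74 = 42
byte 2: (e7 XOR dd) XOR 74 = 3a XOR 74 = 4e
byte 3: (9d XOR b4) XOR 61 = 29 XOR 61 = 48
byte 4: (03 XOR b5) XOR 63 = b6 XOR 63 = d5

c0424e48d5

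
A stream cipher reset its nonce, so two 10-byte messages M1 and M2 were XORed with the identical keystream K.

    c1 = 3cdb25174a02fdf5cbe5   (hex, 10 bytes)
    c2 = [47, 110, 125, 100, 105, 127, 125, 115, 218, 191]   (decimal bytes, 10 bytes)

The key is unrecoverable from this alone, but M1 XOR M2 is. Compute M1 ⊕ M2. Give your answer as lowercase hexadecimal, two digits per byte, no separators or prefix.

13b55873237d8086115a

c1 ⊕ c2 = (M1 ⊕ K) ⊕ (M2 ⊕ K) = M1 ⊕ M2 — the shared key cancels under XOR.
3c xor 2f = 13
db xor 6e = b5
25 xor 7d = 58
17 xor 64 = 73
4a xor 69 = 23
02 xor 7f = 7d
fd xor 7d = 80
f5 xor 73 = 86
cb xor da = 11
e5 xor bf = 5a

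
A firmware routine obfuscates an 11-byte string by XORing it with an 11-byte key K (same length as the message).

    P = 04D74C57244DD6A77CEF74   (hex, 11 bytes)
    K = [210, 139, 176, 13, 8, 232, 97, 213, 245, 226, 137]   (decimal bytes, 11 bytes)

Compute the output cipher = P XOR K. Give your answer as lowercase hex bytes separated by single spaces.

XOR is its own inverse, so applying the key byte-wise gives the result directly.
00000100 ^ 11010010 = 11010110
11010111 ^ 10001011 = 01011100
01001100 ^ 10110000 = 11111100
01010111 ^ 00001101 = 01011010
00100100 ^ 00001000 = 00101100
01001101 ^ 11101000 = 10100101
11010110 ^ 01100001 = 10110111
10100111 ^ 11010101 = 01110010
01111100 ^ 11110101 = 10001001
11101111 ^ 11100010 = 00001101
01110100 ^ 10001001 = 11111101

d6 5c fc 5a 2c a5 b7 72 89 0d fd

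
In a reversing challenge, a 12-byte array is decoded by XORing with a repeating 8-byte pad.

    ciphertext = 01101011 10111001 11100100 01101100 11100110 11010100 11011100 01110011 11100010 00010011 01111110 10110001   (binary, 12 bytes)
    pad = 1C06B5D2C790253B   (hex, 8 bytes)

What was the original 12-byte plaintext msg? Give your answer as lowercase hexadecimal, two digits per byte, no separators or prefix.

77bf51be2144f948fe15cb63

The 8-byte key repeats, so the effective keystream is 1c 06 b5 d2 c7 90 25 3b 1c 06 b5 d2.
byte 0: 6b ⊕ 1c = 77
byte 1: b9 ⊕ 06 = bf
byte 2: e4 ⊕ b5 = 51
byte 3: 6c ⊕ d2 = be
byte 4: e6 ⊕ c7 = 21
byte 5: d4 ⊕ 90 = 44
byte 6: dc ⊕ 25 = f9
byte 7: 73 ⊕ 3b = 48
byte 8: e2 ⊕ 1c = fe
byte 9: 13 ⊕ 06 = 15
byte 10: 7e ⊕ b5 = cb
byte 11: b1 ⊕ d2 = 63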